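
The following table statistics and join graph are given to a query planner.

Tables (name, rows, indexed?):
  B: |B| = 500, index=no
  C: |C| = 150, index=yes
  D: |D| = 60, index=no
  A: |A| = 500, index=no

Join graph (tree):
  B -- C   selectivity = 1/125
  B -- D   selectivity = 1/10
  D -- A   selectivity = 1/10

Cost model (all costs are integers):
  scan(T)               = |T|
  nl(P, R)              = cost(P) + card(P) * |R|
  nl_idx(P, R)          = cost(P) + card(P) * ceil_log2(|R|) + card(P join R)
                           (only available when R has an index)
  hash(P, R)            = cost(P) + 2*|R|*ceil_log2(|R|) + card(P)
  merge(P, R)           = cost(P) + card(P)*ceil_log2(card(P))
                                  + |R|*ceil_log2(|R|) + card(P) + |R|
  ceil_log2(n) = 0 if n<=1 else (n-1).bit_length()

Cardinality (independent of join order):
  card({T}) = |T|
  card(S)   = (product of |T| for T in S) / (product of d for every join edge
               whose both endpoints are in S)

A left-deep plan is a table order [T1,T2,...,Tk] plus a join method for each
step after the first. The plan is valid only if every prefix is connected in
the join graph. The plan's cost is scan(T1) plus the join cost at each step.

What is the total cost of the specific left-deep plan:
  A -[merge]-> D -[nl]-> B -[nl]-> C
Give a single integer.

step 1: scan A: cost=500, card=500
step 2: join D via merge
    card(P join D) = 500*60/(10) = 3000
    cost = 500 + 500*9 + 60*6 + 500 + 60 = 5920
step 3: join B via nl
    card(P join B) = 3000*500/(10) = 150000
    cost = 5920 + 3000*500 = 1505920
step 4: join C via nl
    card(P join C) = 150000*150/(125) = 180000
    cost = 1505920 + 150000*150 = 24005920

24005920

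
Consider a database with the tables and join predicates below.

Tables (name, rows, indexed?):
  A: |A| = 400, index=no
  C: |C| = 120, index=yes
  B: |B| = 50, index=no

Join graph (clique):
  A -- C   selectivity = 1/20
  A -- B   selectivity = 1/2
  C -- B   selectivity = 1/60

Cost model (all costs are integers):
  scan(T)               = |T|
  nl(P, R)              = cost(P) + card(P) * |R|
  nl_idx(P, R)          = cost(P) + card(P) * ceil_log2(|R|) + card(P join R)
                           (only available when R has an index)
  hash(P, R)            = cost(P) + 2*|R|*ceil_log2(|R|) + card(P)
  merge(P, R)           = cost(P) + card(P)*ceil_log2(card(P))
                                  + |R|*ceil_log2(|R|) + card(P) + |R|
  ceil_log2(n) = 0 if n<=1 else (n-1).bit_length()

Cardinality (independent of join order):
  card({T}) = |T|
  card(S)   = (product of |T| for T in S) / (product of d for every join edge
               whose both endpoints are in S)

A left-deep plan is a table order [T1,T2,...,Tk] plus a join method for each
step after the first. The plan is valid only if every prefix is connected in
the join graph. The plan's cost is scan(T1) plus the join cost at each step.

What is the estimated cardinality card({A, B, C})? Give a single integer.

1000

Tables in S: A(400), B(50), C(120)
Edges inside S: A-C(d=20), A-B(d=2), C-B(d=60)
numerator = 400 * 50 * 120 = 2400000
denominator = 20 * 2 * 60 = 2400
card(S) = 2400000 / 2400 = 1000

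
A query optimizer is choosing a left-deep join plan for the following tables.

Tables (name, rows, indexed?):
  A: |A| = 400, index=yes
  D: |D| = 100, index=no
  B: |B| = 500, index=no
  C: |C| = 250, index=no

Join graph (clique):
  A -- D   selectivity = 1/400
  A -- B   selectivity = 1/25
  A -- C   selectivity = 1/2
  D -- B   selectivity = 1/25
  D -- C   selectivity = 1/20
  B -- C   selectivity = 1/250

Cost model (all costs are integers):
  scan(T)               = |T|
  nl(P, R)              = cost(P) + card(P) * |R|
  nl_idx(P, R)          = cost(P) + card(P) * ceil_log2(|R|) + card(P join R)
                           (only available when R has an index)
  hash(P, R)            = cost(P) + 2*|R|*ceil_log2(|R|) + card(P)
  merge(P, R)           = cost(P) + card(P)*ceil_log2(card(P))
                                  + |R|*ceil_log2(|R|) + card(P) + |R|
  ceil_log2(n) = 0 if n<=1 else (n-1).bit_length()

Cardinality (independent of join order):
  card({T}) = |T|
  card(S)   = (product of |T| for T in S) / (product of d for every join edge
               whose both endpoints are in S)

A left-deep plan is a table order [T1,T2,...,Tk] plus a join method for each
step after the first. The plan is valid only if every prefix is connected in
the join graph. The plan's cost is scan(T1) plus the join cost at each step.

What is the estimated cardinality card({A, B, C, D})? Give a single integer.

2

Tables in S: A(400), B(500), C(250), D(100)
Edges inside S: A-D(d=400), A-B(d=25), A-C(d=2), D-B(d=25), D-C(d=20), B-C(d=250)
numerator = 400 * 500 * 250 * 100 = 5000000000
denominator = 400 * 25 * 2 * 25 * 20 * 250 = 2500000000
card(S) = 5000000000 / 2500000000 = 2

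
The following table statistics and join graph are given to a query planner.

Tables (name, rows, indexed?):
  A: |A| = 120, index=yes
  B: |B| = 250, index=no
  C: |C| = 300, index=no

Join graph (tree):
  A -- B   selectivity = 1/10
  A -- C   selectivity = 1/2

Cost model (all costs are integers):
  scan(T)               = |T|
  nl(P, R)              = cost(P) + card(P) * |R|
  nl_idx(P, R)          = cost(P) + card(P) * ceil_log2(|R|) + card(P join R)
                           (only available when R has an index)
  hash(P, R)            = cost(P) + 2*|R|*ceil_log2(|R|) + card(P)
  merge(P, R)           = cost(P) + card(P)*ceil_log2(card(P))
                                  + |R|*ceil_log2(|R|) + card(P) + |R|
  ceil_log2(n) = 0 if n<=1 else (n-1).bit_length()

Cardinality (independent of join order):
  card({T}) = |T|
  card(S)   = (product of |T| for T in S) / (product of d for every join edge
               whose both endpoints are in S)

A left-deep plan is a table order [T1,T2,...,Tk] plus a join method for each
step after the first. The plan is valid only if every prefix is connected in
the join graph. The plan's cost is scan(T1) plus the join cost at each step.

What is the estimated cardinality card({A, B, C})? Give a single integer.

450000

Tables in S: A(120), B(250), C(300)
Edges inside S: A-B(d=10), A-C(d=2)
numerator = 120 * 250 * 300 = 9000000
denominator = 10 * 2 = 20
card(S) = 9000000 / 20 = 450000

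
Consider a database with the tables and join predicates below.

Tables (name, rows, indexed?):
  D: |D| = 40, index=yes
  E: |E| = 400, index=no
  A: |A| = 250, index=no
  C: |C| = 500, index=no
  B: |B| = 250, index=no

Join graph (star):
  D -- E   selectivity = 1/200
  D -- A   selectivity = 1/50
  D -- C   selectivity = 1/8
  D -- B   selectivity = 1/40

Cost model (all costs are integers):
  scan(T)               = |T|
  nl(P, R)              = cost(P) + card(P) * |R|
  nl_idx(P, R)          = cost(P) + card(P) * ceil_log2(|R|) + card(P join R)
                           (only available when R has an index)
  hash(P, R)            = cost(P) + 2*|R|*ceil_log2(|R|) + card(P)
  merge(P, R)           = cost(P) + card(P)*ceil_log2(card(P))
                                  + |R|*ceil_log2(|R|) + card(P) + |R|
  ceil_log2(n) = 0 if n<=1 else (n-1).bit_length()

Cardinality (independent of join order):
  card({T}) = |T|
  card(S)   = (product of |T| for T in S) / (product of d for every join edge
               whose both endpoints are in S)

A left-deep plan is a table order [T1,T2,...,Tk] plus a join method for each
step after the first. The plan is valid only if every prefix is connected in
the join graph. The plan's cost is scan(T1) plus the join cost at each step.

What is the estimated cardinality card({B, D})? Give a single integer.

Tables in S: B(250), D(40)
Edges inside S: D-B(d=40)
numerator = 250 * 40 = 10000
denominator = 40 = 40
card(S) = 10000 / 40 = 250

250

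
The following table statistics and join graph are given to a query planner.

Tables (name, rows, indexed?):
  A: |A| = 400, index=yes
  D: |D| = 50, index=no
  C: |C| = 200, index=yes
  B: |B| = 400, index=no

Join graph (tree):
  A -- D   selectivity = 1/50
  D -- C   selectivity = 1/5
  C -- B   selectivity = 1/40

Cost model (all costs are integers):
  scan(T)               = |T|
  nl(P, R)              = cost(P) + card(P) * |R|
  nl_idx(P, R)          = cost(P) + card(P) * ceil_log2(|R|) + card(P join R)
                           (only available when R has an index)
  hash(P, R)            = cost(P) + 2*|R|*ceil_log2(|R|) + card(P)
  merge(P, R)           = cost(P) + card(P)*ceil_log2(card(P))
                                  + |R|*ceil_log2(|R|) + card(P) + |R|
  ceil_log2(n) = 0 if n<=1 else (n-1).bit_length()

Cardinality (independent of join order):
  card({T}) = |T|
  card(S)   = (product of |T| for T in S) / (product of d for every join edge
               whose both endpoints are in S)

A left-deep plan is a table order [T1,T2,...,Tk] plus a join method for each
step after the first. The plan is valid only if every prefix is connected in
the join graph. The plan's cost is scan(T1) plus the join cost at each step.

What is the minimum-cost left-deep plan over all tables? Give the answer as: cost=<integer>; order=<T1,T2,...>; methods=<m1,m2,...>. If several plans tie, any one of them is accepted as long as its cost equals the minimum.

Selinger DP (subsets sized 1..n):
  {A}: scan cost=400, card=400
  {D}: scan cost=50, card=50
  {C}: scan cost=200, card=200
  {B}: scan cost=400, card=400
  {AD}: card=400; try (A,nl_idx)→900, (D,hash)→1400, (A,merge)→4400, (D,merge)→4750, (A,hash)→7300, (A,nl)→20050 …(+1); best=900 via (A,nl_idx)
  {CD}: card=2000; try (D,hash)→1000, (C,merge)→2200, (D,merge)→2350, (C,nl_idx)→2450, (C,hash)→3300, (C,nl)→10050 …(+1); best=1000 via (D,hash)
  {BC}: card=2000; try (C,hash)→4000, (C,nl_idx)→5600, (B,merge)→6000, (C,merge)→6200, (B,hash)→7600, (B,nl)→80200 …(+1); best=4000 via (C,hash)
  {ACD}: card=16000; try (C,hash)→4500, (C,merge)→6700, (A,hash)→10200, (C,nl_idx)→20100, (A,merge)→29000, (A,nl_idx)→35000 …(+2); best=4500 via (C,hash)
  {BCD}: card=20000; try (D,hash)→6600, (B,hash)→10200, (D,merge)→28350, (B,merge)→29000, (D,nl)→104000, (B,nl)→801000; best=6600 via (D,hash)
  {ABCD}: card=160000; try (B,hash)→27700, (A,hash)→33800, (B,merge)→248500, (A,merge)→330600, (A,nl_idx)→346600, (B,nl)→6404500 …(+1); best=27700 via (B,hash)

cost=27700; order=D,A,C,B; methods=nl_idx,hash,hash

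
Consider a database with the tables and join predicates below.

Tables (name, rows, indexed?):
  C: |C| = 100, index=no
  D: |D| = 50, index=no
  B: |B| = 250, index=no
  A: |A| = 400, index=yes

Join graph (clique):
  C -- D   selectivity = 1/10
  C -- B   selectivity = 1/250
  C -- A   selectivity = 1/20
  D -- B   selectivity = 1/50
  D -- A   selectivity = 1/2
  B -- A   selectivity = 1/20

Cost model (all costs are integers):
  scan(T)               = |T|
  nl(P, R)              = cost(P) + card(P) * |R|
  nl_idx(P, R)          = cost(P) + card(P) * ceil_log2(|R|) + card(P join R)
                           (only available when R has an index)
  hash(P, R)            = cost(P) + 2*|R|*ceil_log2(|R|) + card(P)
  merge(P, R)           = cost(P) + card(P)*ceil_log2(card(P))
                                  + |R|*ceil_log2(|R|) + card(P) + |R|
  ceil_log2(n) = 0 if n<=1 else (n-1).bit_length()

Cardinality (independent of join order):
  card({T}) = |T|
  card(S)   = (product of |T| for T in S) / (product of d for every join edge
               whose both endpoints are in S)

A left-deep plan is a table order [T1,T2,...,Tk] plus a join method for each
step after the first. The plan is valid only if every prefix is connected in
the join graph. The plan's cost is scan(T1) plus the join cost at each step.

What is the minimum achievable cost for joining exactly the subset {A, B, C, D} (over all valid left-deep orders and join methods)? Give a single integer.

Selinger DP over subsets of {A,B,C,D}:
  {C}: scan cost=100, card=100
  {D}: scan cost=50, card=50
  {B}: scan cost=250, card=250
  {A}: scan cost=400, card=400
  {CD}: card=500; try (D,hash)→800, (C,merge)→1200, (D,merge)→1250, (C,hash)→1500, (C,nl)→5050, (D,nl)→5100; best=800 via (D,hash)
  {BC}: card=100; try (C,hash)→1900, (B,merge)→3150, (C,merge)→3300, (B,hash)→4200, (B,nl)→25100, (C,nl)→25250; best=1900 via (C,hash)
  {AC}: card=2000; try (C,hash)→2200, (A,nl_idx)→3000, (A,merge)→4900, (C,merge)→5200, (A,hash)→7400, (A,nl)→40100 …(+1); best=2200 via (C,hash)
  {BD}: card=250; try (D,hash)→1100, (B,merge)→2650, (D,merge)→2850, (B,hash)→4100, (B,nl)→12550, (D,nl)→12750; best=1100 via (D,hash)
  {AD}: card=10000; try (D,hash)→1400, (A,merge)→4400, (D,merge)→4750, (A,hash)→7300, (A,nl_idx)→10500, (A,nl)→20050 …(+1); best=1400 via (D,hash)
  {AB}: card=5000; try (B,hash)→4800, (A,merge)→6500, (B,merge)→6650, (A,nl_idx)→7500, (A,hash)→7700, (A,nl)→100250 …(+1); best=4800 via (B,hash)
  {BCD}: card=10; try (D,hash)→2600, (C,hash)→2750, (D,merge)→3050, (C,merge)→4150, (B,hash)→5300, (D,nl)→6900 …(+3); best=2600 via (D,hash)
  {ACD}: card=5000; try (D,hash)→4800, (A,hash)→8500, (A,merge)→9800, (A,nl_idx)→10300, (C,hash)→12800, (D,merge)→26550 …(+4); best=4800 via (D,hash)
  {ABC}: card=100; try (A,nl_idx)→2900, (A,merge)→6700, (B,hash)→8200, (A,hash)→9200, (C,hash)→11200, (B,merge)→28450 …(+4); best=2900 via (A,nl_idx)
  {ABD}: card=2500; try (A,nl_idx)→5850, (A,merge)→7350, (A,hash)→8550, (D,hash)→10400, (B,hash)→15400, (D,merge)→75150 …(+4); best=5850 via (A,nl_idx)
  {ABCD}: card=5; try (A,nl_idx)→2695, (D,hash)→3600, (D,merge)→4050, (A,nl)→6600, (A,merge)→6650, (D,nl)→7900 …(+7); best=2695 via (A,nl_idx)

2695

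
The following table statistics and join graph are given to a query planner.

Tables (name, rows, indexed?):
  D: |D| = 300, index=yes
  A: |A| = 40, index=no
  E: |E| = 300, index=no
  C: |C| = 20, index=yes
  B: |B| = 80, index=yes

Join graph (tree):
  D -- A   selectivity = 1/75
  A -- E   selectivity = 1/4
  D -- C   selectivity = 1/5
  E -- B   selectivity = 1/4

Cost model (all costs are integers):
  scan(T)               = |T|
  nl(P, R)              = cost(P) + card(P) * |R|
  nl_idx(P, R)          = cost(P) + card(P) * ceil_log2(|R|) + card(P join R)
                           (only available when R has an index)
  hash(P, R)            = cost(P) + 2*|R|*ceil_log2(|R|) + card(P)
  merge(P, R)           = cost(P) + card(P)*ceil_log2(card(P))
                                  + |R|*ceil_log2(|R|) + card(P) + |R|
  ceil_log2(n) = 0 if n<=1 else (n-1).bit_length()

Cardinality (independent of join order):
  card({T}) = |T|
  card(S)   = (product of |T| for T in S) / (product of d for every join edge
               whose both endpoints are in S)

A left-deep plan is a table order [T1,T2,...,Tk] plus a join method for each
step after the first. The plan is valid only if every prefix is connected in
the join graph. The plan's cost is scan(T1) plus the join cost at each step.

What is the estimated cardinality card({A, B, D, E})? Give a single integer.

Tables in S: A(40), B(80), D(300), E(300)
Edges inside S: D-A(d=75), A-E(d=4), E-B(d=4)
numerator = 40 * 80 * 300 * 300 = 288000000
denominator = 75 * 4 * 4 = 1200
card(S) = 288000000 / 1200 = 240000

240000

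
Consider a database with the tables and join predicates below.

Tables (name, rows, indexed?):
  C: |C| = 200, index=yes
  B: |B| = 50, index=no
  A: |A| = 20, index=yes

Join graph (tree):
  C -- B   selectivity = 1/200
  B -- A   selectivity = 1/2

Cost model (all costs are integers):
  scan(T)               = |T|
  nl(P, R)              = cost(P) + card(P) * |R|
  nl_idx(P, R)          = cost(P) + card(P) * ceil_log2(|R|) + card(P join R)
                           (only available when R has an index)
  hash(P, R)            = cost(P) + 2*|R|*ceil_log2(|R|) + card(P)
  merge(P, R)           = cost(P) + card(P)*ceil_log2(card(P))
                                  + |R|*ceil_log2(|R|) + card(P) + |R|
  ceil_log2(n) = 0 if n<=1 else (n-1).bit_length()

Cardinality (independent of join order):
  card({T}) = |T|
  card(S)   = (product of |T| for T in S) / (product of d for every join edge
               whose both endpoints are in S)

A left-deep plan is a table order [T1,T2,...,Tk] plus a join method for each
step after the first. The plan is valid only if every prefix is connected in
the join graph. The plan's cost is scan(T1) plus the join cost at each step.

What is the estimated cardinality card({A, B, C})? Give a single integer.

Tables in S: A(20), B(50), C(200)
Edges inside S: C-B(d=200), B-A(d=2)
numerator = 20 * 50 * 200 = 200000
denominator = 200 * 2 = 400
card(S) = 200000 / 400 = 500

500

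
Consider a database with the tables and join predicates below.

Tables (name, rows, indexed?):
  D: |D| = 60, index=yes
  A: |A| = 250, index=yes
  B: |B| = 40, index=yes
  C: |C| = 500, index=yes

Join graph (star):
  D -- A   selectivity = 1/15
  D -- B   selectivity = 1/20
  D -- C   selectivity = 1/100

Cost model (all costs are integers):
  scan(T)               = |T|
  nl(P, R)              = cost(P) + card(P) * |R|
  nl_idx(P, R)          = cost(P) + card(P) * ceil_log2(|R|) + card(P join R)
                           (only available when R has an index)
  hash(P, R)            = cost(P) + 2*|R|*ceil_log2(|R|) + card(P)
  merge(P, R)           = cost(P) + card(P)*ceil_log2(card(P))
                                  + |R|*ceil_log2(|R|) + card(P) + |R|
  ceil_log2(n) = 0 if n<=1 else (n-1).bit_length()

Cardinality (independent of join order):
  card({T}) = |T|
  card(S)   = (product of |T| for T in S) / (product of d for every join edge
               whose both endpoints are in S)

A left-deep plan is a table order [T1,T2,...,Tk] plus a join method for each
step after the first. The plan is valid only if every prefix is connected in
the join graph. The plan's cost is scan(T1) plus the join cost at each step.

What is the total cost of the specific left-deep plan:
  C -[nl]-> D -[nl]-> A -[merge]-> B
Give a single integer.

step 1: scan C: cost=500, card=500
step 2: join D via nl
    card(P join D) = 500*60/(100) = 300
    cost = 500 + 500*60 = 30500
step 3: join A via nl
    card(P join A) = 300*250/(15) = 5000
    cost = 30500 + 300*250 = 105500
step 4: join B via merge
    card(P join B) = 5000*40/(20) = 10000
    cost = 105500 + 5000*13 + 40*6 + 5000 + 40 = 175780

175780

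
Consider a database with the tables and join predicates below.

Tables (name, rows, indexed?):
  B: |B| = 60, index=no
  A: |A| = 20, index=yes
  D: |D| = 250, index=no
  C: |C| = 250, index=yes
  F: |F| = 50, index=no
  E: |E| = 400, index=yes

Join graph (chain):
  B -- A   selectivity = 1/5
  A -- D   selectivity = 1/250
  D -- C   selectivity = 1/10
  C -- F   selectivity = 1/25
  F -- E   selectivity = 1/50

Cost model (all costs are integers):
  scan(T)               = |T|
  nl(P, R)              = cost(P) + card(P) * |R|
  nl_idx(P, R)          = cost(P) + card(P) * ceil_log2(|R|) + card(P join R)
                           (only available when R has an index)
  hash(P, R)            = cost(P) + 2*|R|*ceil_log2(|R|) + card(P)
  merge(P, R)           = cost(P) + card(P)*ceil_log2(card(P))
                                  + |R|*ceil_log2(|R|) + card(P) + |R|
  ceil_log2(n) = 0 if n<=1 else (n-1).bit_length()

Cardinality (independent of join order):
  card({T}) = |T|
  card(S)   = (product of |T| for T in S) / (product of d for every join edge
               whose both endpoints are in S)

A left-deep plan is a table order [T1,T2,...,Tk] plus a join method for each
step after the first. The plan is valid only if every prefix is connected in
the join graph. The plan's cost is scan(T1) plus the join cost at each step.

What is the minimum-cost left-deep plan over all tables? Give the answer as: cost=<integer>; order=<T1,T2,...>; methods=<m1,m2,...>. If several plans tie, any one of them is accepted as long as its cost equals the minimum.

cost=19380; order=D,A,C,F,E,B; methods=hash,nl_idx,hash,hash,hash

Selinger DP (subsets sized 1..n):
  {B}: scan cost=60, card=60
  {A}: scan cost=20, card=20
  {D}: scan cost=250, card=250
  {C}: scan cost=250, card=250
  {F}: scan cost=50, card=50
  {E}: scan cost=400, card=400
  {AB}: card=240; try (A,hash)→320, (B,merge)→560, (A,merge)→600, (A,nl_idx)→600, (B,hash)→760, (B,nl)→1220 …(+1); best=320 via (A,hash)
  {AD}: card=20; try (A,hash)→700, (A,nl_idx)→1520, (D,merge)→2390, (A,merge)→2620, (D,hash)→4040, (D,nl)→5020 …(+1); best=700 via (A,hash)
  {CD}: card=6250; try (D,hash)→4500, (C,hash)→4500, (D,merge)→4750, (C,merge)→4750, (C,nl_idx)→8500, (D,nl)→62750 …(+1); best=4500 via (D,hash)
  {CF}: card=500; try (C,nl_idx)→950, (F,hash)→1100, (C,merge)→2650, (F,merge)→2850, (C,hash)→4100, (C,nl)→12550 …(+1); best=950 via (C,nl_idx)
  {EF}: card=400; try (E,nl_idx)→900, (F,hash)→1400, (E,merge)→4400, (F,merge)→4750, (E,hash)→7300, (E,nl)→20050 …(+1); best=900 via (E,nl_idx)
  {ABD}: card=240; try (B,merge)→1240, (B,hash)→1440, (B,nl)→1900, (D,hash)→4560, (D,merge)→4730, (D,nl)→60320; best=1240 via (B,merge)
  {ACD}: card=500; try (C,nl_idx)→1360, (C,merge)→3070, (C,hash)→4720, (C,nl)→5700, (A,hash)→10950, (A,nl_idx)→36250 …(+2); best=1360 via (C,nl_idx)
  {CDF}: card=12500; try (D,hash)→5450, (D,merge)→8200, (F,hash)→11350, (F,merge)→92350, (D,nl)→125950, (F,nl)→317000; best=5450 via (D,hash)
  {CEF}: card=4000; try (C,hash)→5300, (C,merge)→7150, (C,nl_idx)→8100, (E,hash)→8650, (E,nl_idx)→9450, (E,merge)→9950 …(+2); best=5300 via (C,hash)
  {ABCD}: card=6000; try (B,hash)→2580, (C,hash)→5480, (C,merge)→5650, (B,merge)→6780, (C,nl_idx)→9160, (B,nl)→31360 …(+1); best=2580 via (B,hash)
  {ACDF}: card=1000; try (F,hash)→2460, (F,merge)→6710, (A,hash)→18150, (F,nl)→26360, (A,nl_idx)→68950, (A,merge)→193070 …(+1); best=2460 via (F,hash)
  {CDEF}: card=100000; try (D,hash)→13300, (E,hash)→25150, (D,merge)→59550, (E,merge)→196950, (E,nl_idx)→217950, (D,nl)→1005300 …(+1); best=13300 via (D,hash)
  {ABCDF}: card=12000; try (B,hash)→4180, (F,hash)→9180, (B,merge)→13880, (B,nl)→62460, (F,merge)→86930, (F,nl)→302580; best=4180 via (B,hash)
  {ACDEF}: card=8000; try (E,hash)→10660, (E,merge)→17460, (E,nl_idx)→19460, (A,hash)→113500, (E,nl)→402460, (A,nl_idx)→521300 …(+2); best=10660 via (E,hash)
  {ABCDEF}: card=96000; try (B,hash)→19380, (E,hash)→23380, (B,merge)→123080, (E,merge)→188180, (E,nl_idx)→208180, (B,nl)→490660 …(+1); best=19380 via (B,hash)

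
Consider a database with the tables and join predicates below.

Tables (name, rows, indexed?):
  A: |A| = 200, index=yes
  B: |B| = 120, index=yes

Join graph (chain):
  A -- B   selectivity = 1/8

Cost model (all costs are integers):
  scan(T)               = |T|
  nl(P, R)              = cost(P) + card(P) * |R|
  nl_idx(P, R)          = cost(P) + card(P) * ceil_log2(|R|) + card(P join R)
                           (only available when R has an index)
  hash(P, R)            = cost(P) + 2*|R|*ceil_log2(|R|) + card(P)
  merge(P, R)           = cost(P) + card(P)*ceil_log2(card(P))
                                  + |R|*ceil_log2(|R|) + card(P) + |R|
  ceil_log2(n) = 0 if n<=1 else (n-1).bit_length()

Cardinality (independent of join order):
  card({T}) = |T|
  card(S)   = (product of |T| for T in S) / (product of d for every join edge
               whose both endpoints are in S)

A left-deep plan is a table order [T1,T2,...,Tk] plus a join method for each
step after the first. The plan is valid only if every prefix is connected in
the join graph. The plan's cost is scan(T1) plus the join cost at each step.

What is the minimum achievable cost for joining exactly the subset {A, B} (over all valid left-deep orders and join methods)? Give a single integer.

2080

Selinger DP over subsets of {A,B}:
  {A}: scan cost=200, card=200
  {B}: scan cost=120, card=120
  {AB}: card=3000; try (B,hash)→2080, (A,merge)→2880, (B,merge)→2960, (A,hash)→3440, (A,nl_idx)→4080, (B,nl_idx)→4600 …(+2); best=2080 via (B,hash)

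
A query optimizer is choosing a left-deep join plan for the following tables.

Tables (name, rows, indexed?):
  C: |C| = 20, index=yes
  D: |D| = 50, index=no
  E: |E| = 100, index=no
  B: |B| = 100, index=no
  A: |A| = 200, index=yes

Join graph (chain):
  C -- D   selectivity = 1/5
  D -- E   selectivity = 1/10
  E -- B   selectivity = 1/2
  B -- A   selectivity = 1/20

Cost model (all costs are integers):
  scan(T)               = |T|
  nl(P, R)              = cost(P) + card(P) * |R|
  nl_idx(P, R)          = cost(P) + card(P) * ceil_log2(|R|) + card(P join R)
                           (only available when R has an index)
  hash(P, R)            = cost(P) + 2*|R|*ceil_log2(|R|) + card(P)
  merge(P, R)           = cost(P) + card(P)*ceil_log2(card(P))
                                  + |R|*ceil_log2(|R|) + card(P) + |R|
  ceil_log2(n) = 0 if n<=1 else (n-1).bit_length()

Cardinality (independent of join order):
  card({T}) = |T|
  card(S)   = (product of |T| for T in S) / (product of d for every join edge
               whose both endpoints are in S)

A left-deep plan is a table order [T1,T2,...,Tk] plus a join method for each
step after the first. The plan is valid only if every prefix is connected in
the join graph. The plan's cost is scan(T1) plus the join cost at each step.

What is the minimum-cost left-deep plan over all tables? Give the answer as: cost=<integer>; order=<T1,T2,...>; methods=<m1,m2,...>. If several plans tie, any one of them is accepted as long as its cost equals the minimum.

Selinger DP (subsets sized 1..n):
  {C}: scan cost=20, card=20
  {D}: scan cost=50, card=50
  {E}: scan cost=100, card=100
  {B}: scan cost=100, card=100
  {A}: scan cost=200, card=200
  {CD}: card=200; try (C,hash)→300, (D,merge)→490, (C,nl_idx)→500, (C,merge)→520, (D,hash)→640, (D,nl)→1020 …(+1); best=300 via (C,hash)
  {DE}: card=500; try (D,hash)→800, (E,merge)→1200, (D,merge)→1250, (E,hash)→1500, (E,nl)→5050, (D,nl)→5100; best=800 via (D,hash)
  {BE}: card=5000; try (E,hash)→1600, (B,hash)→1600, (E,merge)→1700, (B,merge)→1700, (E,nl)→10100, (B,nl)→10100; best=1600 via (E,hash)
  {AB}: card=1000; try (B,hash)→1800, (A,nl_idx)→1900, (A,merge)→2700, (B,merge)→2800, (A,hash)→3400, (A,nl)→20100 …(+1); best=1800 via (B,hash)
  {CDE}: card=2000; try (C,hash)→1500, (E,hash)→1900, (E,merge)→2900, (C,nl_idx)→5300, (C,merge)→5920, (C,nl)→10800 …(+1); best=1500 via (C,hash)
  {BDE}: card=25000; try (B,hash)→2700, (B,merge)→6600, (D,hash)→7200, (B,nl)→50800, (D,merge)→71950, (D,nl)→251600; best=2700 via (B,hash)
  {ABE}: card=50000; try (E,hash)→4200, (A,hash)→9800, (E,merge)→13600, (A,merge)→73400, (A,nl_idx)→91600, (E,nl)→101800 …(+1); best=4200 via (E,hash)
  {BCDE}: card=100000; try (B,hash)→4900, (B,merge)→26300, (C,hash)→27900, (B,nl)→201500, (C,nl_idx)→227700, (C,merge)→402820 …(+1); best=4900 via (B,hash)
  {ABDE}: card=250000; try (A,hash)→30900, (D,hash)→54800, (A,merge)→404500, (A,nl_idx)→452700, (D,merge)→854550, (D,nl)→2504200 …(+1); best=30900 via (A,hash)
  {ABCDE}: card=1000000; try (A,hash)→108100, (C,hash)→281100, (A,nl_idx)→1804900, (A,merge)→1806700, (C,nl_idx)→2280900, (C,merge)→4781020 …(+2); best=108100 via (A,hash)

cost=108100; order=E,D,C,B,A; methods=hash,hash,hash,hash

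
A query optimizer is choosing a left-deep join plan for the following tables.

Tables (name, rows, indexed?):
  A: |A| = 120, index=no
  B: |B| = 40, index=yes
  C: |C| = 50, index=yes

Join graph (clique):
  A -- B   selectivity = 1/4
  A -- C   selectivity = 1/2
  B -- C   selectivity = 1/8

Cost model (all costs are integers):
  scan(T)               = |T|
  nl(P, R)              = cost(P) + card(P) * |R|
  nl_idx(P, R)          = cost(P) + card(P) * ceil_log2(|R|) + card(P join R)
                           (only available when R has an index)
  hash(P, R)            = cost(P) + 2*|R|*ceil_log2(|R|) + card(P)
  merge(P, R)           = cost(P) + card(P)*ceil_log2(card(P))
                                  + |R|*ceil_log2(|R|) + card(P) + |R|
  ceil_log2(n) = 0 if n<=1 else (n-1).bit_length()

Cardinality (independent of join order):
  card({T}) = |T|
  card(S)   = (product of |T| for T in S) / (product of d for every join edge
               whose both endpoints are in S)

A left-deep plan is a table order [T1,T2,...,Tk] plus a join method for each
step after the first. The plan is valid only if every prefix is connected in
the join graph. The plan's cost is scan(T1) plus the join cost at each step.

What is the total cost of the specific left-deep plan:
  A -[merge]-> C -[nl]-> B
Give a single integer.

step 1: scan A: cost=120, card=120
step 2: join C via merge
    card(P join C) = 120*50/(2) = 3000
    cost = 120 + 120*7 + 50*6 + 120 + 50 = 1430
step 3: join B via nl
    card(P join B) = 3000*40/(4*8) = 3750
    cost = 1430 + 3000*40 = 121430

121430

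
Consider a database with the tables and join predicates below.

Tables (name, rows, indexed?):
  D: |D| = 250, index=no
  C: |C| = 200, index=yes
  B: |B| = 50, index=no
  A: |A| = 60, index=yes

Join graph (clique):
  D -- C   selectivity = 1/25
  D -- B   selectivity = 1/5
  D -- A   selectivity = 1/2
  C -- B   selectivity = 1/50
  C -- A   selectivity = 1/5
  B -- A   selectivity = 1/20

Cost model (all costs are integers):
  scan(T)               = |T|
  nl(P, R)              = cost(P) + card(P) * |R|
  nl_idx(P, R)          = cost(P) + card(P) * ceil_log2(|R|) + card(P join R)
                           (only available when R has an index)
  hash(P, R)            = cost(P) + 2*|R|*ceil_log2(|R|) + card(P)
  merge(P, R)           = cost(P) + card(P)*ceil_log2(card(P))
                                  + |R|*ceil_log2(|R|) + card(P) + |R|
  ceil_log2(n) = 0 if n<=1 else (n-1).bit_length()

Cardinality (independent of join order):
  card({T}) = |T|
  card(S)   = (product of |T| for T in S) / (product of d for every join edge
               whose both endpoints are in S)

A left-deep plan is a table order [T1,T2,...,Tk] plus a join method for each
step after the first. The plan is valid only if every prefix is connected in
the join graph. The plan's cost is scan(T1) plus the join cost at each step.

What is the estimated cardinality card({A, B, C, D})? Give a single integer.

Tables in S: A(60), B(50), C(200), D(250)
Edges inside S: D-C(d=25), D-B(d=5), D-A(d=2), C-B(d=50), C-A(d=5), B-A(d=20)
numerator = 60 * 50 * 200 * 250 = 150000000
denominator = 25 * 5 * 2 * 50 * 5 * 20 = 1250000
card(S) = 150000000 / 1250000 = 120

120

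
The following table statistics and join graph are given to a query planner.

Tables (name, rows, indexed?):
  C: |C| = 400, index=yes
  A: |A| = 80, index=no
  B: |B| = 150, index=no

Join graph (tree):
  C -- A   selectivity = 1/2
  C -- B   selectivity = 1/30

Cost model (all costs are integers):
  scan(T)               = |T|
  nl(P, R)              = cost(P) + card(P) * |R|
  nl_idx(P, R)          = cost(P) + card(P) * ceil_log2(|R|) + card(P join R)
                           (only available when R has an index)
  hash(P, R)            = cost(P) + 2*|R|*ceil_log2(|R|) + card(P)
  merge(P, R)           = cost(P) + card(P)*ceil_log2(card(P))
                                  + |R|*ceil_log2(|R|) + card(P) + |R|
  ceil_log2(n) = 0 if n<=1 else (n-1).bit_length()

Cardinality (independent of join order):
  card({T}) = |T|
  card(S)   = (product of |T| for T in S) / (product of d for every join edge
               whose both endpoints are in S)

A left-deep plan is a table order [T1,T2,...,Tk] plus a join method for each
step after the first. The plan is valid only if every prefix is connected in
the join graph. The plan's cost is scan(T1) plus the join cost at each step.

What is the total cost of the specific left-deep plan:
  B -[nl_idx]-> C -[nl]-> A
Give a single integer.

163500

step 1: scan B: cost=150, card=150
step 2: join C via nl_idx
    card(P join C) = 150*400/(30) = 2000
    cost = 150 + 150*9 + 2000 = 3500
step 3: join A via nl
    card(P join A) = 2000*80/(2) = 80000
    cost = 3500 + 2000*80 = 163500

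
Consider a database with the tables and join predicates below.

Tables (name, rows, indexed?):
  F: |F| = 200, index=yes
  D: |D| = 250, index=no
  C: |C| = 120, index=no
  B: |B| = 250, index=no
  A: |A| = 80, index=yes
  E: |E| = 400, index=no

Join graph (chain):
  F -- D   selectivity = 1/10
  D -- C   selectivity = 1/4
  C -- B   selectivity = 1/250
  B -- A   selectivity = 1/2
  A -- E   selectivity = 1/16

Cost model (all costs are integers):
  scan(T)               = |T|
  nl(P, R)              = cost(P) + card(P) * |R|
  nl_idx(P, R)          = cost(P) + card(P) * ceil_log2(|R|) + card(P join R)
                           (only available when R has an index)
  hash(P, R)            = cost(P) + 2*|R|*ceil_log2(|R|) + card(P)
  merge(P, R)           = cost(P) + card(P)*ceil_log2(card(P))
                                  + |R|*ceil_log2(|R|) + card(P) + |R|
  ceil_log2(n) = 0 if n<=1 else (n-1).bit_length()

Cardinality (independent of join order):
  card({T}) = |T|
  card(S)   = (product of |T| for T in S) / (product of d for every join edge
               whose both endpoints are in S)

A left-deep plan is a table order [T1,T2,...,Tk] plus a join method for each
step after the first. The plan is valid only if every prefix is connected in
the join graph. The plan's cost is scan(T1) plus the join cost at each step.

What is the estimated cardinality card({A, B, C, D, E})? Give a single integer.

Tables in S: A(80), B(250), C(120), D(250), E(400)
Edges inside S: D-C(d=4), C-B(d=250), B-A(d=2), A-E(d=16)
numerator = 80 * 250 * 120 * 250 * 400 = 240000000000
denominator = 4 * 250 * 2 * 16 = 32000
card(S) = 240000000000 / 32000 = 7500000

7500000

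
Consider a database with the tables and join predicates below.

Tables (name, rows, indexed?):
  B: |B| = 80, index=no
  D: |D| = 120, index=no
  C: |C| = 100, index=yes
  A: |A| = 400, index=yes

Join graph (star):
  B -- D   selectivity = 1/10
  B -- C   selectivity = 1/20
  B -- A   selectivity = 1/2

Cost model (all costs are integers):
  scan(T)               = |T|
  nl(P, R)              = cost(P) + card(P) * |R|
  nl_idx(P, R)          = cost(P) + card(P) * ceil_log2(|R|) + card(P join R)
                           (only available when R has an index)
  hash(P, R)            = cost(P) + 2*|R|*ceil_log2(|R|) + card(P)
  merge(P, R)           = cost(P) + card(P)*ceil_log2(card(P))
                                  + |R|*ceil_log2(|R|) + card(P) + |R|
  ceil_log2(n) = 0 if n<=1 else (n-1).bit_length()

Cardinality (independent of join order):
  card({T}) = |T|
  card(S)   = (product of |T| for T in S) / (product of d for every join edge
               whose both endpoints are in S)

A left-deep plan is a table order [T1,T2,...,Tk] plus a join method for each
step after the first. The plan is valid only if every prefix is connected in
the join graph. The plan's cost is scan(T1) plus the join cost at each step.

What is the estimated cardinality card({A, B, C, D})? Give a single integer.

960000

Tables in S: A(400), B(80), C(100), D(120)
Edges inside S: B-D(d=10), B-C(d=20), B-A(d=2)
numerator = 400 * 80 * 100 * 120 = 384000000
denominator = 10 * 20 * 2 = 400
card(S) = 384000000 / 400 = 960000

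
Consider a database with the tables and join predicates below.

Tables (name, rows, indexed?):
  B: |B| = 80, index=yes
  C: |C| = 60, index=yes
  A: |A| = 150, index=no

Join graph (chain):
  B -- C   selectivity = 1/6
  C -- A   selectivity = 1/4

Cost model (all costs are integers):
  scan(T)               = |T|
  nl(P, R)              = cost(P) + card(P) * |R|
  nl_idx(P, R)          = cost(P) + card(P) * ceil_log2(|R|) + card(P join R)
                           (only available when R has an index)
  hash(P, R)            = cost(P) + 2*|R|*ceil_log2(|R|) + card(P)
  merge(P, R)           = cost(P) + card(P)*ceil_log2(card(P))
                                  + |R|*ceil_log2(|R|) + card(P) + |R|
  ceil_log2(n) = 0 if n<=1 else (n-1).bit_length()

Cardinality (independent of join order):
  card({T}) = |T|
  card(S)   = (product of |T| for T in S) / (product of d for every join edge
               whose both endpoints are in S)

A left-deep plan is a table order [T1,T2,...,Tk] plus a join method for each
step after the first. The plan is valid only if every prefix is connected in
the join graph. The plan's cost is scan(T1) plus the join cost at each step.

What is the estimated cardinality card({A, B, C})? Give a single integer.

Tables in S: A(150), B(80), C(60)
Edges inside S: B-C(d=6), C-A(d=4)
numerator = 150 * 80 * 60 = 720000
denominator = 6 * 4 = 24
card(S) = 720000 / 24 = 30000

30000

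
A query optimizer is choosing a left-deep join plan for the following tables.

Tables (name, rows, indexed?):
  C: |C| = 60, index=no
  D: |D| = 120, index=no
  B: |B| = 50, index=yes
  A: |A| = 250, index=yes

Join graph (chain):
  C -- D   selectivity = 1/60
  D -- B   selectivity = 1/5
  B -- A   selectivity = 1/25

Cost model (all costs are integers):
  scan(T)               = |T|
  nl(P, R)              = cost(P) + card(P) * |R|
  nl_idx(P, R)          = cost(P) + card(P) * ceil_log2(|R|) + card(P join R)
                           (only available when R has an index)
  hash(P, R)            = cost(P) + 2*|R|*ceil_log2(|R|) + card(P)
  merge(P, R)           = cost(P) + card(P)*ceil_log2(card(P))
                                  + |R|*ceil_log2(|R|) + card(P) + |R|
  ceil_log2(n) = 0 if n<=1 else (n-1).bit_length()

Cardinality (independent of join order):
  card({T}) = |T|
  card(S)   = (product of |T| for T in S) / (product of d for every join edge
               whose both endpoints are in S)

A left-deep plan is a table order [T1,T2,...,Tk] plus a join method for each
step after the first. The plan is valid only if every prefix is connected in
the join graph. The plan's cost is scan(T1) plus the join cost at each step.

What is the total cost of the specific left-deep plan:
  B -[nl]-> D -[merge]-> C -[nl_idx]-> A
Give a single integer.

42470

step 1: scan B: cost=50, card=50
step 2: join D via nl
    card(P join D) = 50*120/(5) = 1200
    cost = 50 + 50*120 = 6050
step 3: join C via merge
    card(P join C) = 1200*60/(60) = 1200
    cost = 6050 + 1200*11 + 60*6 + 1200 + 60 = 20870
step 4: join A via nl_idx
    card(P join A) = 1200*250/(25) = 12000
    cost = 20870 + 1200*8 + 12000 = 42470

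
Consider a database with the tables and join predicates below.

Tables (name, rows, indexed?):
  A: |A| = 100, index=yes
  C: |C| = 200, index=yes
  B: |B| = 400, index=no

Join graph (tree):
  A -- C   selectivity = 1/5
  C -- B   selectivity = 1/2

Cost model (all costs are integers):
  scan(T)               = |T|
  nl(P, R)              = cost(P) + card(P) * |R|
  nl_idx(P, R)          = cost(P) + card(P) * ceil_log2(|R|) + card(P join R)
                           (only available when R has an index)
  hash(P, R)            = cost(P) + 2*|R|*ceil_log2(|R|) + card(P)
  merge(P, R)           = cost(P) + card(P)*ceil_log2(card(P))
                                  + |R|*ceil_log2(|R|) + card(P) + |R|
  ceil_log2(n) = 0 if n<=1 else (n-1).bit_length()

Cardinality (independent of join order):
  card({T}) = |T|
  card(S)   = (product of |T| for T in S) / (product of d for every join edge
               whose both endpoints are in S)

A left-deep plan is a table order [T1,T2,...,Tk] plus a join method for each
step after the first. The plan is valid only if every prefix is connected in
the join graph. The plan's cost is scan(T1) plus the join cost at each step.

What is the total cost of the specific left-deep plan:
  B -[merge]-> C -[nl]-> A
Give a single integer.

step 1: scan B: cost=400, card=400
step 2: join C via merge
    card(P join C) = 400*200/(2) = 40000
    cost = 400 + 400*9 + 200*8 + 400 + 200 = 6200
step 3: join A via nl
    card(P join A) = 40000*100/(5) = 800000
    cost = 6200 + 40000*100 = 4006200

4006200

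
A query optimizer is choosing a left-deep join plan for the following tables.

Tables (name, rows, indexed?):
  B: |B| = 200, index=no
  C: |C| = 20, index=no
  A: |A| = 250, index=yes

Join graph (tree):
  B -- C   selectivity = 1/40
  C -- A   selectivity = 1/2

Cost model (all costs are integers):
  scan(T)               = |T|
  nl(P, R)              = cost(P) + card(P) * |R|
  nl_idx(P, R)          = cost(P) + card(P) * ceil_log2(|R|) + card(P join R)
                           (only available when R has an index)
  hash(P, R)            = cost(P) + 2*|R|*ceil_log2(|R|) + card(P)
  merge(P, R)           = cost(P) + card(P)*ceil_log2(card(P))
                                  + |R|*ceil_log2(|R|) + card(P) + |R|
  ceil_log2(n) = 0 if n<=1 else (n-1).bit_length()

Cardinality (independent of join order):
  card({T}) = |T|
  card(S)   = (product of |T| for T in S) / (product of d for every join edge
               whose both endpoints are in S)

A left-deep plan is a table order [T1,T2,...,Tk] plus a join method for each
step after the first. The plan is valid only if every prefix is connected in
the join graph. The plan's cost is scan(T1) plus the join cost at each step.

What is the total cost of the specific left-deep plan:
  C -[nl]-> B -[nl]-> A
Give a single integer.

29020

step 1: scan C: cost=20, card=20
step 2: join B via nl
    card(P join B) = 20*200/(40) = 100
    cost = 20 + 20*200 = 4020
step 3: join A via nl
    card(P join A) = 100*250/(2) = 12500
    cost = 4020 + 100*250 = 29020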